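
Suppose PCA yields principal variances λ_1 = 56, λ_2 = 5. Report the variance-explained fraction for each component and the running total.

Step 1 — total variance = trace(Sigma) = Σ λ_i = 56 + 5 = 61.

Step 2 — fraction explained by component i = λ_i / Σ λ:
  PC1: 56/61 = 0.918
  PC2: 5/61 = 0.082

Step 3 — cumulative fraction after k components = (λ_1 + ... + λ_k) / Σ λ:
  k = 1: 56/61 = 0.918
  k = 2: (56 + 5)/61 = 61/61 = 1

Summary (fraction, with percent):

explained: PC1 0.918 (91.8%), PC2 0.082 (8.2%);  cumulative: 0.918, 1


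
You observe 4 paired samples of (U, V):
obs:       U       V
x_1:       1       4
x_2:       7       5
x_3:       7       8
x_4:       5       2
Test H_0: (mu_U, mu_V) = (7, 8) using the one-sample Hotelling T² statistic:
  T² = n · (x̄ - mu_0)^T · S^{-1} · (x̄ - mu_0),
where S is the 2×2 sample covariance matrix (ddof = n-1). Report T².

Step 1 — sample mean vector:
  mean(U) = (1 + 7 + 7 + 5) / 4 = 20/4 = 5
  mean(V) = (4 + 5 + 8 + 2) / 4 = 19/4 = 4.75
  x̄ = (5, 4.75),  deviation x̄ - mu_0 = (5, 4.75) - (7, 8) = (-2, -3.25).

Step 2 — sample covariance matrix, S[i,j] = (1/(n-1)) · Σ_k (x_{k,i} - mean_i) · (x_{k,j} - mean_j), divisor n-1 = 3:
  S[U,U] = ((-4)·(-4) + (2)·(2) + (2)·(2) + (0)·(0)) / 3 = 24/3 = 8
  S[U,V] = ((-4)·(-0.75) + (2)·(0.25) + (2)·(3.25) + (0)·(-2.75)) / 3 = 10/3 = 3.3333
  S[V,V] = ((-0.75)·(-0.75) + (0.25)·(0.25) + (3.25)·(3.25) + (-2.75)·(-2.75)) / 3 = 18.75/3 = 6.25
  S = [[8, 3.3333],
 [3.3333, 6.25]].

Step 3 — invert S. det(S) = 8·6.25 - (3.3333)² = 38.8889.
  S^{-1} = (1/det) · [[d, -b], [-b, a]] = [[0.1607, -0.0857],
 [-0.0857, 0.2057]].

Step 4 — quadratic form (x̄ - mu_0)^T · S^{-1} · (x̄ - mu_0):
  S^{-1} · (x̄ - mu_0) = (-0.0429, -0.4971),
  (x̄ - mu_0)^T · [...] = (-2)·(-0.0429) + (-3.25)·(-0.4971) = 1.7014.

Step 5 — scale by n: T² = 4 · 1.7014 = 6.8057.

T² ≈ 6.8057


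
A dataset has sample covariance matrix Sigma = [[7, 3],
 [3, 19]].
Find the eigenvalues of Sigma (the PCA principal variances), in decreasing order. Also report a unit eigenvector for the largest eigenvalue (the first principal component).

Step 1 — characteristic polynomial of 2×2 Sigma:
  det(Sigma - λI) = λ² - trace · λ + det = 0.
  trace = 7 + 19 = 26, det = 7·19 - (3)² = 124.
Step 2 — discriminant:
  Δ = trace² - 4·det = 676 - 496 = 180.
Step 3 — eigenvalues:
  λ = (trace ± √Δ)/2 = (26 ± 13.4164)/2,
  λ_1 = 19.7082,  λ_2 = 6.2918.

Step 4 — unit eigenvector for λ_1: solve (Sigma - λ_1 I)v = 0. First row:
  (7 - 19.7082)·v_x + (3)·v_y = 0, i.e. (-12.7082)·v_x + (3)·v_y = 0,
  so v ∝ (b, λ_1 - a) = (3, 12.7082) = u.
  ||u|| = √((3)² + (12.7082)²) = √(170.4984) ≈ 13.0575,
  v_1 = u/||u|| ≈ (0.2298, 0.9732) (||v_1|| = 1).

λ_1 = 19.7082,  λ_2 = 6.2918;  v_1 ≈ (0.2298, 0.9732)


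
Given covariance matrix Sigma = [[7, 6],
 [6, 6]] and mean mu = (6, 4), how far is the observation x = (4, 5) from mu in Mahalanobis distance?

Step 1 — centre the observation: (x - mu) = (-2, 1).

Step 2 — invert Sigma. det(Sigma) = 7·6 - (6)² = 6.
  Sigma^{-1} = (1/det) · [[d, -b], [-b, a]] = [[1, -1],
 [-1, 1.1667]].

Step 3 — form the quadratic (x - mu)^T · Sigma^{-1} · (x - mu):
  Sigma^{-1} · (x - mu) = (-3, 3.1667).
  (x - mu)^T · [Sigma^{-1} · (x - mu)] = (-2)·(-3) + (1)·(3.1667) = 9.1667.

Step 4 — take square root: d = √(9.1667) ≈ 3.0277.

d(x, mu) = √(9.1667) ≈ 3.0277


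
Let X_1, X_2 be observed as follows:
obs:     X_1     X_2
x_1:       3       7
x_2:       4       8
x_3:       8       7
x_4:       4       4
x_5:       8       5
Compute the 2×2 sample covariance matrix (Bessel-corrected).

Step 1 — column means:
  mean(X_1) = (3 + 4 + 8 + 4 + 8) / 5 = 27/5 = 5.4
  mean(X_2) = (7 + 8 + 7 + 4 + 5) / 5 = 31/5 = 6.2

Step 2 — sample covariance S[i,j] = (1/(n-1)) · Σ_k (x_{k,i} - mean_i) · (x_{k,j} - mean_j), with n-1 = 4.
  S[X_1,X_1] = ((-2.4)·(-2.4) + (-1.4)·(-1.4) + (2.6)·(2.6) + (-1.4)·(-1.4) + (2.6)·(2.6)) / 4 = 23.2/4 = 5.8
  S[X_1,X_2] = ((-2.4)·(0.8) + (-1.4)·(1.8) + (2.6)·(0.8) + (-1.4)·(-2.2) + (2.6)·(-1.2)) / 4 = -2.4/4 = -0.6
  S[X_2,X_2] = ((0.8)·(0.8) + (1.8)·(1.8) + (0.8)·(0.8) + (-2.2)·(-2.2) + (-1.2)·(-1.2)) / 4 = 10.8/4 = 2.7

S is symmetric (S[j,i] = S[i,j]). Assembling:

S = [[5.8, -0.6],
 [-0.6, 2.7]]


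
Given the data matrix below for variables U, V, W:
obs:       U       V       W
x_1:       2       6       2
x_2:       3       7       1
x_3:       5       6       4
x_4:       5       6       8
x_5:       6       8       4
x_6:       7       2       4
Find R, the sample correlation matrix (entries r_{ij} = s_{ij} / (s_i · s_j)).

Step 1 — column means:
  mean(U) = (2 + 3 + 5 + 5 + 6 + 7) / 6 = 28/6 = 4.6667
  mean(V) = (6 + 7 + 6 + 6 + 8 + 2) / 6 = 35/6 = 5.8333
  mean(W) = (2 + 1 + 4 + 8 + 4 + 4) / 6 = 23/6 = 3.8333

Step 2 — sample variances and covariances s[i,j] = (1/(n-1)) · Σ_k (x_{k,i} - mean_i) · (x_{k,j} - mean_j), with n-1 = 5:
  s[U,U] = ((-2.6667)·(-2.6667) + (-1.6667)·(-1.6667) + (0.3333)·(0.3333) + (0.3333)·(0.3333) + (1.3333)·(1.3333) + (2.3333)·(2.3333)) / 5 = 17.3333/5 = 3.4667
  s[U,V] = ((-2.6667)·(0.1667) + (-1.6667)·(1.1667) + (0.3333)·(0.1667) + (0.3333)·(0.1667) + (1.3333)·(2.1667) + (2.3333)·(-3.8333)) / 5 = -8.3333/5 = -1.6667
  s[U,W] = ((-2.6667)·(-1.8333) + (-1.6667)·(-2.8333) + (0.3333)·(0.1667) + (0.3333)·(4.1667) + (1.3333)·(0.1667) + (2.3333)·(0.1667)) / 5 = 11.6667/5 = 2.3333
  s[V,V] = ((0.1667)·(0.1667) + (1.1667)·(1.1667) + (0.1667)·(0.1667) + (0.1667)·(0.1667) + (2.1667)·(2.1667) + (-3.8333)·(-3.8333)) / 5 = 20.8333/5 = 4.1667
  s[V,W] = ((0.1667)·(-1.8333) + (1.1667)·(-2.8333) + (0.1667)·(0.1667) + (0.1667)·(4.1667) + (2.1667)·(0.1667) + (-3.8333)·(0.1667)) / 5 = -3.1667/5 = -0.6333
  s[W,W] = ((-1.8333)·(-1.8333) + (-2.8333)·(-2.8333) + (0.1667)·(0.1667) + (4.1667)·(4.1667) + (0.1667)·(0.1667) + (0.1667)·(0.1667)) / 5 = 28.8333/5 = 5.7667
  Sample standard deviations s_i = √(s[i,i]):
  s(U) = √(3.4667) = 1.8619
  s(V) = √(4.1667) = 2.0412
  s(W) = √(5.7667) = 2.4014

Step 3 — r_{ij} = s_{ij} / (s_i · s_j):
  r[U,U] = 1 (diagonal).
  r[U,V] = -1.6667 / (1.8619 · 2.0412) = -1.6667 / 3.8006 = -0.4385
  r[U,W] = 2.3333 / (1.8619 · 2.4014) = 2.3333 / 4.4711 = 0.5219
  r[V,V] = 1 (diagonal).
  r[V,W] = -0.6333 / (2.0412 · 2.4014) = -0.6333 / 4.9018 = -0.1292
  r[W,W] = 1 (diagonal).

R is symmetric with unit diagonal. Assembling:

R = [[1, -0.4385, 0.5219],
 [-0.4385, 1, -0.1292],
 [0.5219, -0.1292, 1]]


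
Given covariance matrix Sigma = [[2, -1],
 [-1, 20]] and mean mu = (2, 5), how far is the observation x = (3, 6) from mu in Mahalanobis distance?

Step 1 — centre the observation: (x - mu) = (1, 1).

Step 2 — invert Sigma. det(Sigma) = 2·20 - (-1)² = 39.
  Sigma^{-1} = (1/det) · [[d, -b], [-b, a]] = [[0.5128, 0.0256],
 [0.0256, 0.0513]].

Step 3 — form the quadratic (x - mu)^T · Sigma^{-1} · (x - mu):
  Sigma^{-1} · (x - mu) = (0.5385, 0.0769).
  (x - mu)^T · [Sigma^{-1} · (x - mu)] = (1)·(0.5385) + (1)·(0.0769) = 0.6154.

Step 4 — take square root: d = √(0.6154) ≈ 0.7845.

d(x, mu) = √(0.6154) ≈ 0.7845


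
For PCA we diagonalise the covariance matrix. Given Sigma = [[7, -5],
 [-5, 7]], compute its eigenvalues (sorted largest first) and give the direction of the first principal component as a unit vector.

Step 1 — characteristic polynomial of 2×2 Sigma:
  det(Sigma - λI) = λ² - trace · λ + det = 0.
  trace = 7 + 7 = 14, det = 7·7 - (-5)² = 24.
Step 2 — discriminant:
  Δ = trace² - 4·det = 196 - 96 = 100.
Step 3 — eigenvalues:
  λ = (trace ± √Δ)/2 = (14 ± 10)/2,
  λ_1 = 12,  λ_2 = 2.

Step 4 — unit eigenvector for λ_1: solve (Sigma - λ_1 I)v = 0. First row:
  (7 - 12)·v_x + (-5)·v_y = 0, i.e. (-5)·v_x + (-5)·v_y = 0,
  so v ∝ (b, λ_1 - a) = (-5, 5); multiply by -1 so the first entry is positive: u = (5, -5).
  ||u|| = √((5)² + (-5)²) = √(50) ≈ 7.0711,
  v_1 = u/||u|| ≈ (0.7071, -0.7071) (||v_1|| = 1).

λ_1 = 12,  λ_2 = 2;  v_1 ≈ (0.7071, -0.7071)


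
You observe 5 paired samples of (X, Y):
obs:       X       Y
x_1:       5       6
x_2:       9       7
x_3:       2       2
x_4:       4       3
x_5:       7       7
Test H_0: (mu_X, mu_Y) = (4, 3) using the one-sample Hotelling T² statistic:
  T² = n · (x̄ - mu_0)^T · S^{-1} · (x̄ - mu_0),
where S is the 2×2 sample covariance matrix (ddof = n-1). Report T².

Step 1 — sample mean vector:
  mean(X) = (5 + 9 + 2 + 4 + 7) / 5 = 27/5 = 5.4
  mean(Y) = (6 + 7 + 2 + 3 + 7) / 5 = 25/5 = 5
  x̄ = (5.4, 5),  deviation x̄ - mu_0 = (5.4, 5) - (4, 3) = (1.4, 2).

Step 2 — sample covariance matrix, S[i,j] = (1/(n-1)) · Σ_k (x_{k,i} - mean_i) · (x_{k,j} - mean_j), divisor n-1 = 4:
  S[X,X] = ((-0.4)·(-0.4) + (3.6)·(3.6) + (-3.4)·(-3.4) + (-1.4)·(-1.4) + (1.6)·(1.6)) / 4 = 29.2/4 = 7.3
  S[X,Y] = ((-0.4)·(1) + (3.6)·(2) + (-3.4)·(-3) + (-1.4)·(-2) + (1.6)·(2)) / 4 = 23/4 = 5.75
  S[Y,Y] = ((1)·(1) + (2)·(2) + (-3)·(-3) + (-2)·(-2) + (2)·(2)) / 4 = 22/4 = 5.5
  S = [[7.3, 5.75],
 [5.75, 5.5]].

Step 3 — invert S. det(S) = 7.3·5.5 - (5.75)² = 7.0875.
  S^{-1} = (1/det) · [[d, -b], [-b, a]] = [[0.776, -0.8113],
 [-0.8113, 1.03]].

Step 4 — quadratic form (x̄ - mu_0)^T · S^{-1} · (x̄ - mu_0):
  S^{-1} · (x̄ - mu_0) = (-0.5362, 0.9242),
  (x̄ - mu_0)^T · [...] = (1.4)·(-0.5362) + (2)·(0.9242) = 1.0977.

Step 5 — scale by n: T² = 5 · 1.0977 = 5.4885.

T² ≈ 5.4885


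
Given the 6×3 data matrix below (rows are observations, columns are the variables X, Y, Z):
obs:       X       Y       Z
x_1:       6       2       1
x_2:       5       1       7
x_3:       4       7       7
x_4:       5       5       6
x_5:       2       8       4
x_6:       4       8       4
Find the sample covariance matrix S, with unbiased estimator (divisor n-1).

Step 1 — column means:
  mean(X) = (6 + 5 + 4 + 5 + 2 + 4) / 6 = 26/6 = 4.3333
  mean(Y) = (2 + 1 + 7 + 5 + 8 + 8) / 6 = 31/6 = 5.1667
  mean(Z) = (1 + 7 + 7 + 6 + 4 + 4) / 6 = 29/6 = 4.8333

Step 2 — sample covariance S[i,j] = (1/(n-1)) · Σ_k (x_{k,i} - mean_i) · (x_{k,j} - mean_j), with n-1 = 5.
  S[X,X] = ((1.6667)·(1.6667) + (0.6667)·(0.6667) + (-0.3333)·(-0.3333) + (0.6667)·(0.6667) + (-2.3333)·(-2.3333) + (-0.3333)·(-0.3333)) / 5 = 9.3333/5 = 1.8667
  S[X,Y] = ((1.6667)·(-3.1667) + (0.6667)·(-4.1667) + (-0.3333)·(1.8333) + (0.6667)·(-0.1667) + (-2.3333)·(2.8333) + (-0.3333)·(2.8333)) / 5 = -16.3333/5 = -3.2667
  S[X,Z] = ((1.6667)·(-3.8333) + (0.6667)·(2.1667) + (-0.3333)·(2.1667) + (0.6667)·(1.1667) + (-2.3333)·(-0.8333) + (-0.3333)·(-0.8333)) / 5 = -2.6667/5 = -0.5333
  S[Y,Y] = ((-3.1667)·(-3.1667) + (-4.1667)·(-4.1667) + (1.8333)·(1.8333) + (-0.1667)·(-0.1667) + (2.8333)·(2.8333) + (2.8333)·(2.8333)) / 5 = 46.8333/5 = 9.3667
  S[Y,Z] = ((-3.1667)·(-3.8333) + (-4.1667)·(2.1667) + (1.8333)·(2.1667) + (-0.1667)·(1.1667) + (2.8333)·(-0.8333) + (2.8333)·(-0.8333)) / 5 = 2.1667/5 = 0.4333
  S[Z,Z] = ((-3.8333)·(-3.8333) + (2.1667)·(2.1667) + (2.1667)·(2.1667) + (1.1667)·(1.1667) + (-0.8333)·(-0.8333) + (-0.8333)·(-0.8333)) / 5 = 26.8333/5 = 5.3667

S is symmetric (S[j,i] = S[i,j]). Assembling:

S = [[1.8667, -3.2667, -0.5333],
 [-3.2667, 9.3667, 0.4333],
 [-0.5333, 0.4333, 5.3667]]


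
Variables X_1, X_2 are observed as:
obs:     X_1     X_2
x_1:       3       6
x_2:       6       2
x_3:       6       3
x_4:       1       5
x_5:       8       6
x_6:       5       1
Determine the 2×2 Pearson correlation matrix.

Step 1 — column means:
  mean(X_1) = (3 + 6 + 6 + 1 + 8 + 5) / 6 = 29/6 = 4.8333
  mean(X_2) = (6 + 2 + 3 + 5 + 6 + 1) / 6 = 23/6 = 3.8333

Step 2 — sample variances and covariances s[i,j] = (1/(n-1)) · Σ_k (x_{k,i} - mean_i) · (x_{k,j} - mean_j), with n-1 = 5:
  s[X_1,X_1] = ((-1.8333)·(-1.8333) + (1.1667)·(1.1667) + (1.1667)·(1.1667) + (-3.8333)·(-3.8333) + (3.1667)·(3.1667) + (0.1667)·(0.1667)) / 5 = 30.8333/5 = 6.1667
  s[X_1,X_2] = ((-1.8333)·(2.1667) + (1.1667)·(-1.8333) + (1.1667)·(-0.8333) + (-3.8333)·(1.1667) + (3.1667)·(2.1667) + (0.1667)·(-2.8333)) / 5 = -5.1667/5 = -1.0333
  s[X_2,X_2] = ((2.1667)·(2.1667) + (-1.8333)·(-1.8333) + (-0.8333)·(-0.8333) + (1.1667)·(1.1667) + (2.1667)·(2.1667) + (-2.8333)·(-2.8333)) / 5 = 22.8333/5 = 4.5667
  Sample standard deviations s_i = √(s[i,i]):
  s(X_1) = √(6.1667) = 2.4833
  s(X_2) = √(4.5667) = 2.137

Step 3 — r_{ij} = s_{ij} / (s_i · s_j):
  r[X_1,X_1] = 1 (diagonal).
  r[X_1,X_2] = -1.0333 / (2.4833 · 2.137) = -1.0333 / 5.3067 = -0.1947
  r[X_2,X_2] = 1 (diagonal).

R is symmetric with unit diagonal. Assembling:

R = [[1, -0.1947],
 [-0.1947, 1]]


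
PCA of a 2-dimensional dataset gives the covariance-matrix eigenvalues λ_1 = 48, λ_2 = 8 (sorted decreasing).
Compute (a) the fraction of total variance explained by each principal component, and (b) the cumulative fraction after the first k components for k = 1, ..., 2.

Step 1 — total variance = trace(Sigma) = Σ λ_i = 48 + 8 = 56.

Step 2 — fraction explained by component i = λ_i / Σ λ:
  PC1: 48/56 = 0.8571
  PC2: 8/56 = 0.1429

Step 3 — cumulative fraction after k components = (λ_1 + ... + λ_k) / Σ λ:
  k = 1: 48/56 = 0.8571
  k = 2: (48 + 8)/56 = 56/56 = 1

Summary (fraction, with percent):

explained: PC1 0.8571 (85.71%), PC2 0.1429 (14.29%);  cumulative: 0.8571, 1


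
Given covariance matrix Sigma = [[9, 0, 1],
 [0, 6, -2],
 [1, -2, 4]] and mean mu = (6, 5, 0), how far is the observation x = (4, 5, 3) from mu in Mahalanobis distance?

Step 1 — centre the observation: (x - mu) = (-2, 0, 3).

Step 2 — invert Sigma (cofactor / det for 3×3, or solve directly):
  Sigma^{-1} = [[0.1149, -0.0115, -0.0345],
 [-0.0115, 0.2011, 0.1034],
 [-0.0345, 0.1034, 0.3103]].

Step 3 — form the quadratic (x - mu)^T · Sigma^{-1} · (x - mu):
  Sigma^{-1} · (x - mu) = (-0.3333, 0.3333, 1).
  (x - mu)^T · [Sigma^{-1} · (x - mu)] = (-2)·(-0.3333) + (0)·(0.3333) + (3)·(1) = 3.6667.

Step 4 — take square root: d = √(3.6667) ≈ 1.9149.

d(x, mu) = √(3.6667) ≈ 1.9149


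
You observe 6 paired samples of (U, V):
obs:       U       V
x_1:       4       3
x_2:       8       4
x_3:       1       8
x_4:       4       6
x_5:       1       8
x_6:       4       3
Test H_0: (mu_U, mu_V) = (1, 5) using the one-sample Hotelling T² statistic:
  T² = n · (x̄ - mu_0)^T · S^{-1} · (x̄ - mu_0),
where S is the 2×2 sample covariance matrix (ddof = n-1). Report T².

Step 1 — sample mean vector:
  mean(U) = (4 + 8 + 1 + 4 + 1 + 4) / 6 = 22/6 = 3.6667
  mean(V) = (3 + 4 + 8 + 6 + 8 + 3) / 6 = 32/6 = 5.3333
  x̄ = (3.6667, 5.3333),  deviation x̄ - mu_0 = (3.6667, 5.3333) - (1, 5) = (2.6667, 0.3333).

Step 2 — sample covariance matrix, S[i,j] = (1/(n-1)) · Σ_k (x_{k,i} - mean_i) · (x_{k,j} - mean_j), divisor n-1 = 5:
  S[U,U] = ((0.3333)·(0.3333) + (4.3333)·(4.3333) + (-2.6667)·(-2.6667) + (0.3333)·(0.3333) + (-2.6667)·(-2.6667) + (0.3333)·(0.3333)) / 5 = 33.3333/5 = 6.6667
  S[U,V] = ((0.3333)·(-2.3333) + (4.3333)·(-1.3333) + (-2.6667)·(2.6667) + (0.3333)·(0.6667) + (-2.6667)·(2.6667) + (0.3333)·(-2.3333)) / 5 = -21.3333/5 = -4.2667
  S[V,V] = ((-2.3333)·(-2.3333) + (-1.3333)·(-1.3333) + (2.6667)·(2.6667) + (0.6667)·(0.6667) + (2.6667)·(2.6667) + (-2.3333)·(-2.3333)) / 5 = 27.3333/5 = 5.4667
  S = [[6.6667, -4.2667],
 [-4.2667, 5.4667]].

Step 3 — invert S. det(S) = 6.6667·5.4667 - (-4.2667)² = 18.24.
  S^{-1} = (1/det) · [[d, -b], [-b, a]] = [[0.2997, 0.2339],
 [0.2339, 0.3655]].

Step 4 — quadratic form (x̄ - mu_0)^T · S^{-1} · (x̄ - mu_0):
  S^{-1} · (x̄ - mu_0) = (0.8772, 0.7456),
  (x̄ - mu_0)^T · [...] = (2.6667)·(0.8772) + (0.3333)·(0.7456) = 2.5877.

Step 5 — scale by n: T² = 6 · 2.5877 = 15.5263.

T² ≈ 15.5263


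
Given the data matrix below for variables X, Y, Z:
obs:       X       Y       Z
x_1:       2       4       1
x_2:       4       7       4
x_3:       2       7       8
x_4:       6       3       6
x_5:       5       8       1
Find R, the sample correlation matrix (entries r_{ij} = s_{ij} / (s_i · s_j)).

Step 1 — column means:
  mean(X) = (2 + 4 + 2 + 6 + 5) / 5 = 19/5 = 3.8
  mean(Y) = (4 + 7 + 7 + 3 + 8) / 5 = 29/5 = 5.8
  mean(Z) = (1 + 4 + 8 + 6 + 1) / 5 = 20/5 = 4

Step 2 — sample variances and covariances s[i,j] = (1/(n-1)) · Σ_k (x_{k,i} - mean_i) · (x_{k,j} - mean_j), with n-1 = 4:
  s[X,X] = ((-1.8)·(-1.8) + (0.2)·(0.2) + (-1.8)·(-1.8) + (2.2)·(2.2) + (1.2)·(1.2)) / 4 = 12.8/4 = 3.2
  s[X,Y] = ((-1.8)·(-1.8) + (0.2)·(1.2) + (-1.8)·(1.2) + (2.2)·(-2.8) + (1.2)·(2.2)) / 4 = -2.2/4 = -0.55
  s[X,Z] = ((-1.8)·(-3) + (0.2)·(0) + (-1.8)·(4) + (2.2)·(2) + (1.2)·(-3)) / 4 = -1/4 = -0.25
  s[Y,Y] = ((-1.8)·(-1.8) + (1.2)·(1.2) + (1.2)·(1.2) + (-2.8)·(-2.8) + (2.2)·(2.2)) / 4 = 18.8/4 = 4.7
  s[Y,Z] = ((-1.8)·(-3) + (1.2)·(0) + (1.2)·(4) + (-2.8)·(2) + (2.2)·(-3)) / 4 = -2/4 = -0.5
  s[Z,Z] = ((-3)·(-3) + (0)·(0) + (4)·(4) + (2)·(2) + (-3)·(-3)) / 4 = 38/4 = 9.5
  Sample standard deviations s_i = √(s[i,i]):
  s(X) = √(3.2) = 1.7889
  s(Y) = √(4.7) = 2.1679
  s(Z) = √(9.5) = 3.0822

Step 3 — r_{ij} = s_{ij} / (s_i · s_j):
  r[X,X] = 1 (diagonal).
  r[X,Y] = -0.55 / (1.7889 · 2.1679) = -0.55 / 3.8781 = -0.1418
  r[X,Z] = -0.25 / (1.7889 · 3.0822) = -0.25 / 5.5136 = -0.0453
  r[Y,Y] = 1 (diagonal).
  r[Y,Z] = -0.5 / (2.1679 · 3.0822) = -0.5 / 6.6821 = -0.0748
  r[Z,Z] = 1 (diagonal).

R is symmetric with unit diagonal. Assembling:

R = [[1, -0.1418, -0.0453],
 [-0.1418, 1, -0.0748],
 [-0.0453, -0.0748, 1]]


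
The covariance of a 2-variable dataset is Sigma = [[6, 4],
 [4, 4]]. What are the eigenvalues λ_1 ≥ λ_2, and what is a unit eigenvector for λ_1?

Step 1 — characteristic polynomial of 2×2 Sigma:
  det(Sigma - λI) = λ² - trace · λ + det = 0.
  trace = 6 + 4 = 10, det = 6·4 - (4)² = 8.
Step 2 — discriminant:
  Δ = trace² - 4·det = 100 - 32 = 68.
Step 3 — eigenvalues:
  λ = (trace ± √Δ)/2 = (10 ± 8.2462)/2,
  λ_1 = 9.1231,  λ_2 = 0.8769.

Step 4 — unit eigenvector for λ_1: solve (Sigma - λ_1 I)v = 0. First row:
  (6 - 9.1231)·v_x + (4)·v_y = 0, i.e. (-3.1231)·v_x + (4)·v_y = 0,
  so v ∝ (b, λ_1 - a) = (4, 3.1231) = u.
  ||u|| = √((4)² + (3.1231)²) = √(25.7538) ≈ 5.0748,
  v_1 = u/||u|| ≈ (0.7882, 0.6154) (||v_1|| = 1).

λ_1 = 9.1231,  λ_2 = 0.8769;  v_1 ≈ (0.7882, 0.6154)


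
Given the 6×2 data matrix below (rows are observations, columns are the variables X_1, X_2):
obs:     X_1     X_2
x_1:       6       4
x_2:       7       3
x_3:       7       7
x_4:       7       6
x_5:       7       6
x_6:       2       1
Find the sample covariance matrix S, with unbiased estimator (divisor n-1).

Step 1 — column means:
  mean(X_1) = (6 + 7 + 7 + 7 + 7 + 2) / 6 = 36/6 = 6
  mean(X_2) = (4 + 3 + 7 + 6 + 6 + 1) / 6 = 27/6 = 4.5

Step 2 — sample covariance S[i,j] = (1/(n-1)) · Σ_k (x_{k,i} - mean_i) · (x_{k,j} - mean_j), with n-1 = 5.
  S[X_1,X_1] = ((0)·(0) + (1)·(1) + (1)·(1) + (1)·(1) + (1)·(1) + (-4)·(-4)) / 5 = 20/5 = 4
  S[X_1,X_2] = ((0)·(-0.5) + (1)·(-1.5) + (1)·(2.5) + (1)·(1.5) + (1)·(1.5) + (-4)·(-3.5)) / 5 = 18/5 = 3.6
  S[X_2,X_2] = ((-0.5)·(-0.5) + (-1.5)·(-1.5) + (2.5)·(2.5) + (1.5)·(1.5) + (1.5)·(1.5) + (-3.5)·(-3.5)) / 5 = 25.5/5 = 5.1

S is symmetric (S[j,i] = S[i,j]). Assembling:

S = [[4, 3.6],
 [3.6, 5.1]]


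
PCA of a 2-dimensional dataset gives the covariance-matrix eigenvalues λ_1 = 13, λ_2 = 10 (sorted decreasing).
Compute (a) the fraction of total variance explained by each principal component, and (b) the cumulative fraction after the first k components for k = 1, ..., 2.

Step 1 — total variance = trace(Sigma) = Σ λ_i = 13 + 10 = 23.

Step 2 — fraction explained by component i = λ_i / Σ λ:
  PC1: 13/23 = 0.5652
  PC2: 10/23 = 0.4348

Step 3 — cumulative fraction after k components = (λ_1 + ... + λ_k) / Σ λ:
  k = 1: 13/23 = 0.5652
  k = 2: (13 + 10)/23 = 23/23 = 1

Summary (fraction, with percent):

explained: PC1 0.5652 (56.52%), PC2 0.4348 (43.48%);  cumulative: 0.5652, 1


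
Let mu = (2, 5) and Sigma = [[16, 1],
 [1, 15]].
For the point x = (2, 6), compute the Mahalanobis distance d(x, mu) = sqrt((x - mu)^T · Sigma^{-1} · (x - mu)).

Step 1 — centre the observation: (x - mu) = (0, 1).

Step 2 — invert Sigma. det(Sigma) = 16·15 - (1)² = 239.
  Sigma^{-1} = (1/det) · [[d, -b], [-b, a]] = [[0.0628, -0.0042],
 [-0.0042, 0.0669]].

Step 3 — form the quadratic (x - mu)^T · Sigma^{-1} · (x - mu):
  Sigma^{-1} · (x - mu) = (-0.0042, 0.0669).
  (x - mu)^T · [Sigma^{-1} · (x - mu)] = (0)·(-0.0042) + (1)·(0.0669) = 0.0669.

Step 4 — take square root: d = √(0.0669) ≈ 0.2587.

d(x, mu) = √(0.0669) ≈ 0.2587


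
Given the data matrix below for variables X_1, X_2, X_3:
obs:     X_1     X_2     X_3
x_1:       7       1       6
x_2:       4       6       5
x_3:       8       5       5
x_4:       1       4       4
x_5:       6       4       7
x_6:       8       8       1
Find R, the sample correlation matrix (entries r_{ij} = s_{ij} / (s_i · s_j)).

Step 1 — column means:
  mean(X_1) = (7 + 4 + 8 + 1 + 6 + 8) / 6 = 34/6 = 5.6667
  mean(X_2) = (1 + 6 + 5 + 4 + 4 + 8) / 6 = 28/6 = 4.6667
  mean(X_3) = (6 + 5 + 5 + 4 + 7 + 1) / 6 = 28/6 = 4.6667

Step 2 — sample variances and covariances s[i,j] = (1/(n-1)) · Σ_k (x_{k,i} - mean_i) · (x_{k,j} - mean_j), with n-1 = 5:
  s[X_1,X_1] = ((1.3333)·(1.3333) + (-1.6667)·(-1.6667) + (2.3333)·(2.3333) + (-4.6667)·(-4.6667) + (0.3333)·(0.3333) + (2.3333)·(2.3333)) / 5 = 37.3333/5 = 7.4667
  s[X_1,X_2] = ((1.3333)·(-3.6667) + (-1.6667)·(1.3333) + (2.3333)·(0.3333) + (-4.6667)·(-0.6667) + (0.3333)·(-0.6667) + (2.3333)·(3.3333)) / 5 = 4.3333/5 = 0.8667
  s[X_1,X_3] = ((1.3333)·(1.3333) + (-1.6667)·(0.3333) + (2.3333)·(0.3333) + (-4.6667)·(-0.6667) + (0.3333)·(2.3333) + (2.3333)·(-3.6667)) / 5 = -2.6667/5 = -0.5333
  s[X_2,X_2] = ((-3.6667)·(-3.6667) + (1.3333)·(1.3333) + (0.3333)·(0.3333) + (-0.6667)·(-0.6667) + (-0.6667)·(-0.6667) + (3.3333)·(3.3333)) / 5 = 27.3333/5 = 5.4667
  s[X_2,X_3] = ((-3.6667)·(1.3333) + (1.3333)·(0.3333) + (0.3333)·(0.3333) + (-0.6667)·(-0.6667) + (-0.6667)·(2.3333) + (3.3333)·(-3.6667)) / 5 = -17.6667/5 = -3.5333
  s[X_3,X_3] = ((1.3333)·(1.3333) + (0.3333)·(0.3333) + (0.3333)·(0.3333) + (-0.6667)·(-0.6667) + (2.3333)·(2.3333) + (-3.6667)·(-3.6667)) / 5 = 21.3333/5 = 4.2667
  Sample standard deviations s_i = √(s[i,i]):
  s(X_1) = √(7.4667) = 2.7325
  s(X_2) = √(5.4667) = 2.3381
  s(X_3) = √(4.2667) = 2.0656

Step 3 — r_{ij} = s_{ij} / (s_i · s_j):
  r[X_1,X_1] = 1 (diagonal).
  r[X_1,X_2] = 0.8667 / (2.7325 · 2.3381) = 0.8667 / 6.3889 = 0.1357
  r[X_1,X_3] = -0.5333 / (2.7325 · 2.0656) = -0.5333 / 5.6443 = -0.0945
  r[X_2,X_2] = 1 (diagonal).
  r[X_2,X_3] = -3.5333 / (2.3381 · 2.0656) = -3.5333 / 4.8295 = -0.7316
  r[X_3,X_3] = 1 (diagonal).

R is symmetric with unit diagonal. Assembling:

R = [[1, 0.1357, -0.0945],
 [0.1357, 1, -0.7316],
 [-0.0945, -0.7316, 1]]


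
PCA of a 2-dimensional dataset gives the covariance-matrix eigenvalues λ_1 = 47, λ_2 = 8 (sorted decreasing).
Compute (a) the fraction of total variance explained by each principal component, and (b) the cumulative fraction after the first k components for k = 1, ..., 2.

Step 1 — total variance = trace(Sigma) = Σ λ_i = 47 + 8 = 55.

Step 2 — fraction explained by component i = λ_i / Σ λ:
  PC1: 47/55 = 0.8545
  PC2: 8/55 = 0.1455

Step 3 — cumulative fraction after k components = (λ_1 + ... + λ_k) / Σ λ:
  k = 1: 47/55 = 0.8545
  k = 2: (47 + 8)/55 = 55/55 = 1

Summary (fraction, with percent):

explained: PC1 0.8545 (85.45%), PC2 0.1455 (14.55%);  cumulative: 0.8545, 1


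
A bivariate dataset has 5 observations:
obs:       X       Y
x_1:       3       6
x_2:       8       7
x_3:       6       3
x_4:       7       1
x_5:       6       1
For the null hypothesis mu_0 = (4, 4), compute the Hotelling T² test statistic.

Step 1 — sample mean vector:
  mean(X) = (3 + 8 + 6 + 7 + 6) / 5 = 30/5 = 6
  mean(Y) = (6 + 7 + 3 + 1 + 1) / 5 = 18/5 = 3.6
  x̄ = (6, 3.6),  deviation x̄ - mu_0 = (6, 3.6) - (4, 4) = (2, -0.4).

Step 2 — sample covariance matrix, S[i,j] = (1/(n-1)) · Σ_k (x_{k,i} - mean_i) · (x_{k,j} - mean_j), divisor n-1 = 4:
  S[X,X] = ((-3)·(-3) + (2)·(2) + (0)·(0) + (1)·(1) + (0)·(0)) / 4 = 14/4 = 3.5
  S[X,Y] = ((-3)·(2.4) + (2)·(3.4) + (0)·(-0.6) + (1)·(-2.6) + (0)·(-2.6)) / 4 = -3/4 = -0.75
  S[Y,Y] = ((2.4)·(2.4) + (3.4)·(3.4) + (-0.6)·(-0.6) + (-2.6)·(-2.6) + (-2.6)·(-2.6)) / 4 = 31.2/4 = 7.8
  S = [[3.5, -0.75],
 [-0.75, 7.8]].

Step 3 — invert S. det(S) = 3.5·7.8 - (-0.75)² = 26.7375.
  S^{-1} = (1/det) · [[d, -b], [-b, a]] = [[0.2917, 0.0281],
 [0.0281, 0.1309]].

Step 4 — quadratic form (x̄ - mu_0)^T · S^{-1} · (x̄ - mu_0):
  S^{-1} · (x̄ - mu_0) = (0.5722, 0.0037),
  (x̄ - mu_0)^T · [...] = (2)·(0.5722) + (-0.4)·(0.0037) = 1.143.

Step 5 — scale by n: T² = 5 · 1.143 = 5.7148.

T² ≈ 5.7148


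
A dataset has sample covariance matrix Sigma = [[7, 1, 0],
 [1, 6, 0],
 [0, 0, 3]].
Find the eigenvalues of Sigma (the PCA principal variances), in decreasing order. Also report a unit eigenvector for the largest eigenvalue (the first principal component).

Step 1 — characteristic polynomial p(λ) = det(λI - Sigma) = λ³ - tr·λ² + c_1·λ - det, where tr = trace, c_1 = sum of the principal 2×2 minors, det = det(Sigma):
  tr = 7 + 6 + 3 = 16,
  c_1 = (7·6 - (1)²) + (7·3 - (0)²) + (6·3 - (0)²) = 41 + 21 + 18 = 80,
  det = 7·(6·3 - (0)²) - (1)·((1)·3 - (0)·(0)) + (0)·((1)·(0) - 6·(0)) = 7·(18) - (1)·(3) + (0)·(0) = 123.
  So p(λ) = λ³ - 16λ² + 80λ - 123.
Step 2 — look for an integer root (rational root theorem: any rational root is an integer divisor of 123). Testing λ = 3:
  p(3) = 27 - 144 + 240 - 123 = 0  ✓
  Dividing out (λ - 3): p(λ) = (λ - 3)(λ² - 13λ + 41).
Step 3 — remaining eigenvalues from the quadratic λ² - 13λ + 41 = 0:
  Δ = 13² - 4·41 = 169 - 164 = 5,  λ = (13 ± √5)/2 = (13 ± 2.2361)/2 ≈ 7.618 or 5.382.
  Sorted: λ_1 = 7.618,  λ_2 = 5.382,  λ_3 = 3  (check: sum = 16 = tr ✓).

Step 4 — unit eigenvector for λ_1 ≈ 7.618: v spans the null space of (Sigma - λ_1 I), whose rows are
  r_1 = (-0.618, 1, 0),  r_2 = (1, -1.618, 0),  r_3 = (0, 0, -4.618).
  v is orthogonal to every row, so take v ∝ r_1 × r_3 = ((1)·(-4.618) - (0)·(0), (0)·(0) - (-0.618)·(-4.618), (-0.618)·(0) - (1)·(0)) ≈ (-4.618, -2.8541, 0).
  Rescale (multiply by -1 so the first nonzero entry is positive): u = (4.618, 2.8541, 0).
  ||u|| = √((4.618)² + (2.8541)² + (0)²) = √(29.4721) ≈ 5.4288,  v_1 = u/||u|| ≈ (0.8507, 0.5257, 0) (||v_1|| = 1).

λ_1 = 7.618,  λ_2 = 5.382,  λ_3 = 3;  v_1 ≈ (0.8507, 0.5257, 0)


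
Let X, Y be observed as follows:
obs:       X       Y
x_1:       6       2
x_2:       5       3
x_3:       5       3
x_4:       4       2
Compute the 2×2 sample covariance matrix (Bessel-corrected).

Step 1 — column means:
  mean(X) = (6 + 5 + 5 + 4) / 4 = 20/4 = 5
  mean(Y) = (2 + 3 + 3 + 2) / 4 = 10/4 = 2.5

Step 2 — sample covariance S[i,j] = (1/(n-1)) · Σ_k (x_{k,i} - mean_i) · (x_{k,j} - mean_j), with n-1 = 3.
  S[X,X] = ((1)·(1) + (0)·(0) + (0)·(0) + (-1)·(-1)) / 3 = 2/3 = 0.6667
  S[X,Y] = ((1)·(-0.5) + (0)·(0.5) + (0)·(0.5) + (-1)·(-0.5)) / 3 = 0/3 = 0
  S[Y,Y] = ((-0.5)·(-0.5) + (0.5)·(0.5) + (0.5)·(0.5) + (-0.5)·(-0.5)) / 3 = 1/3 = 0.3333

S is symmetric (S[j,i] = S[i,j]). Assembling:

S = [[0.6667, 0],
 [0, 0.3333]]


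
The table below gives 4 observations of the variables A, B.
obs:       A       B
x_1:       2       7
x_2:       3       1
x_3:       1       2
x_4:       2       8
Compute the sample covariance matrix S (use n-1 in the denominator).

Step 1 — column means:
  mean(A) = (2 + 3 + 1 + 2) / 4 = 8/4 = 2
  mean(B) = (7 + 1 + 2 + 8) / 4 = 18/4 = 4.5

Step 2 — sample covariance S[i,j] = (1/(n-1)) · Σ_k (x_{k,i} - mean_i) · (x_{k,j} - mean_j), with n-1 = 3.
  S[A,A] = ((0)·(0) + (1)·(1) + (-1)·(-1) + (0)·(0)) / 3 = 2/3 = 0.6667
  S[A,B] = ((0)·(2.5) + (1)·(-3.5) + (-1)·(-2.5) + (0)·(3.5)) / 3 = -1/3 = -0.3333
  S[B,B] = ((2.5)·(2.5) + (-3.5)·(-3.5) + (-2.5)·(-2.5) + (3.5)·(3.5)) / 3 = 37/3 = 12.3333

S is symmetric (S[j,i] = S[i,j]). Assembling:

S = [[0.6667, -0.3333],
 [-0.3333, 12.3333]]


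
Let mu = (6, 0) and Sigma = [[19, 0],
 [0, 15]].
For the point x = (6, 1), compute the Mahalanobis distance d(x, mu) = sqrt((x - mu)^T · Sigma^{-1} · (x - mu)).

Step 1 — centre the observation: (x - mu) = (0, 1).

Step 2 — invert Sigma. det(Sigma) = 19·15 - (0)² = 285.
  Sigma^{-1} = (1/det) · [[d, -b], [-b, a]] = [[0.0526, 0],
 [0, 0.0667]].

Step 3 — form the quadratic (x - mu)^T · Sigma^{-1} · (x - mu):
  Sigma^{-1} · (x - mu) = (0, 0.0667).
  (x - mu)^T · [Sigma^{-1} · (x - mu)] = (0)·(0) + (1)·(0.0667) = 0.0667.

Step 4 — take square root: d = √(0.0667) ≈ 0.2582.

d(x, mu) = √(0.0667) ≈ 0.2582


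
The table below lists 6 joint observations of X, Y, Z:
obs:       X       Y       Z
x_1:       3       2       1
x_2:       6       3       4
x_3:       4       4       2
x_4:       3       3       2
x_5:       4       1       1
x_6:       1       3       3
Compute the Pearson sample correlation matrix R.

Step 1 — column means:
  mean(X) = (3 + 6 + 4 + 3 + 4 + 1) / 6 = 21/6 = 3.5
  mean(Y) = (2 + 3 + 4 + 3 + 1 + 3) / 6 = 16/6 = 2.6667
  mean(Z) = (1 + 4 + 2 + 2 + 1 + 3) / 6 = 13/6 = 2.1667

Step 2 — sample variances and covariances s[i,j] = (1/(n-1)) · Σ_k (x_{k,i} - mean_i) · (x_{k,j} - mean_j), with n-1 = 5:
  s[X,X] = ((-0.5)·(-0.5) + (2.5)·(2.5) + (0.5)·(0.5) + (-0.5)·(-0.5) + (0.5)·(0.5) + (-2.5)·(-2.5)) / 5 = 13.5/5 = 2.7
  s[X,Y] = ((-0.5)·(-0.6667) + (2.5)·(0.3333) + (0.5)·(1.3333) + (-0.5)·(0.3333) + (0.5)·(-1.6667) + (-2.5)·(0.3333)) / 5 = 0/5 = 0
  s[X,Z] = ((-0.5)·(-1.1667) + (2.5)·(1.8333) + (0.5)·(-0.1667) + (-0.5)·(-0.1667) + (0.5)·(-1.1667) + (-2.5)·(0.8333)) / 5 = 2.5/5 = 0.5
  s[Y,Y] = ((-0.6667)·(-0.6667) + (0.3333)·(0.3333) + (1.3333)·(1.3333) + (0.3333)·(0.3333) + (-1.6667)·(-1.6667) + (0.3333)·(0.3333)) / 5 = 5.3333/5 = 1.0667
  s[Y,Z] = ((-0.6667)·(-1.1667) + (0.3333)·(1.8333) + (1.3333)·(-0.1667) + (0.3333)·(-0.1667) + (-1.6667)·(-1.1667) + (0.3333)·(0.8333)) / 5 = 3.3333/5 = 0.6667
  s[Z,Z] = ((-1.1667)·(-1.1667) + (1.8333)·(1.8333) + (-0.1667)·(-0.1667) + (-0.1667)·(-0.1667) + (-1.1667)·(-1.1667) + (0.8333)·(0.8333)) / 5 = 6.8333/5 = 1.3667
  Sample standard deviations s_i = √(s[i,i]):
  s(X) = √(2.7) = 1.6432
  s(Y) = √(1.0667) = 1.0328
  s(Z) = √(1.3667) = 1.169

Step 3 — r_{ij} = s_{ij} / (s_i · s_j):
  r[X,X] = 1 (diagonal).
  r[X,Y] = 0 / (1.6432 · 1.0328) = 0 / 1.6971 = 0
  r[X,Z] = 0.5 / (1.6432 · 1.169) = 0.5 / 1.9209 = 0.2603
  r[Y,Y] = 1 (diagonal).
  r[Y,Z] = 0.6667 / (1.0328 · 1.169) = 0.6667 / 1.2074 = 0.5522
  r[Z,Z] = 1 (diagonal).

R is symmetric with unit diagonal. Assembling:

R = [[1, 0, 0.2603],
 [0, 1, 0.5522],
 [0.2603, 0.5522, 1]]


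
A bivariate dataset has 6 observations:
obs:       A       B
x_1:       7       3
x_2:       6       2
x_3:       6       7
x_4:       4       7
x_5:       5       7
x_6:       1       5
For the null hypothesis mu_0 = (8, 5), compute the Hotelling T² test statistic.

Step 1 — sample mean vector:
  mean(A) = (7 + 6 + 6 + 4 + 5 + 1) / 6 = 29/6 = 4.8333
  mean(B) = (3 + 2 + 7 + 7 + 7 + 5) / 6 = 31/6 = 5.1667
  x̄ = (4.8333, 5.1667),  deviation x̄ - mu_0 = (4.8333, 5.1667) - (8, 5) = (-3.1667, 0.1667).

Step 2 — sample covariance matrix, S[i,j] = (1/(n-1)) · Σ_k (x_{k,i} - mean_i) · (x_{k,j} - mean_j), divisor n-1 = 5:
  S[A,A] = ((2.1667)·(2.1667) + (1.1667)·(1.1667) + (1.1667)·(1.1667) + (-0.8333)·(-0.8333) + (0.1667)·(0.1667) + (-3.8333)·(-3.8333)) / 5 = 22.8333/5 = 4.5667
  S[A,B] = ((2.1667)·(-2.1667) + (1.1667)·(-3.1667) + (1.1667)·(1.8333) + (-0.8333)·(1.8333) + (0.1667)·(1.8333) + (-3.8333)·(-0.1667)) / 5 = -6.8333/5 = -1.3667
  S[B,B] = ((-2.1667)·(-2.1667) + (-3.1667)·(-3.1667) + (1.8333)·(1.8333) + (1.8333)·(1.8333) + (1.8333)·(1.8333) + (-0.1667)·(-0.1667)) / 5 = 24.8333/5 = 4.9667
  S = [[4.5667, -1.3667],
 [-1.3667, 4.9667]].

Step 3 — invert S. det(S) = 4.5667·4.9667 - (-1.3667)² = 20.8133.
  S^{-1} = (1/det) · [[d, -b], [-b, a]] = [[0.2386, 0.0657],
 [0.0657, 0.2194]].

Step 4 — quadratic form (x̄ - mu_0)^T · S^{-1} · (x̄ - mu_0):
  S^{-1} · (x̄ - mu_0) = (-0.7447, -0.1714),
  (x̄ - mu_0)^T · [...] = (-3.1667)·(-0.7447) + (0.1667)·(-0.1714) = 2.3297.

Step 5 — scale by n: T² = 6 · 2.3297 = 13.9782.

T² ≈ 13.9782


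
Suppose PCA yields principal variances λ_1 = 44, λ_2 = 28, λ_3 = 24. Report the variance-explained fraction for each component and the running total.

Step 1 — total variance = trace(Sigma) = Σ λ_i = 44 + 28 + 24 = 96.

Step 2 — fraction explained by component i = λ_i / Σ λ:
  PC1: 44/96 = 0.4583
  PC2: 28/96 = 0.2917
  PC3: 24/96 = 0.25

Step 3 — cumulative fraction after k components = (λ_1 + ... + λ_k) / Σ λ:
  k = 1: 44/96 = 0.4583
  k = 2: (44 + 28)/96 = 72/96 = 0.75
  k = 3: (44 + 28 + 24)/96 = 96/96 = 1

Summary (fraction, with percent):

explained: PC1 0.4583 (45.83%), PC2 0.2917 (29.17%), PC3 0.25 (25%);  cumulative: 0.4583, 0.75, 1


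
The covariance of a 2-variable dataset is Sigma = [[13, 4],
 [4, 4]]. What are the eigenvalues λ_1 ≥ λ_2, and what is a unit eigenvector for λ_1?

Step 1 — characteristic polynomial of 2×2 Sigma:
  det(Sigma - λI) = λ² - trace · λ + det = 0.
  trace = 13 + 4 = 17, det = 13·4 - (4)² = 36.
Step 2 — discriminant:
  Δ = trace² - 4·det = 289 - 144 = 145.
Step 3 — eigenvalues:
  λ = (trace ± √Δ)/2 = (17 ± 12.0416)/2,
  λ_1 = 14.5208,  λ_2 = 2.4792.

Step 4 — unit eigenvector for λ_1: solve (Sigma - λ_1 I)v = 0. First row:
  (13 - 14.5208)·v_x + (4)·v_y = 0, i.e. (-1.5208)·v_x + (4)·v_y = 0,
  so v ∝ (b, λ_1 - a) = (4, 1.5208) = u.
  ||u|| = √((4)² + (1.5208)²) = √(18.3128) ≈ 4.2793,
  v_1 = u/||u|| ≈ (0.9347, 0.3554) (||v_1|| = 1).

λ_1 = 14.5208,  λ_2 = 2.4792;  v_1 ≈ (0.9347, 0.3554)


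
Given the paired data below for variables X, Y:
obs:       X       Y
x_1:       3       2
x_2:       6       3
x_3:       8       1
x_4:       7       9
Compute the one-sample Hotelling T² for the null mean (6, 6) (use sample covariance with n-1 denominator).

Step 1 — sample mean vector:
  mean(X) = (3 + 6 + 8 + 7) / 4 = 24/4 = 6
  mean(Y) = (2 + 3 + 1 + 9) / 4 = 15/4 = 3.75
  x̄ = (6, 3.75),  deviation x̄ - mu_0 = (6, 3.75) - (6, 6) = (0, -2.25).

Step 2 — sample covariance matrix, S[i,j] = (1/(n-1)) · Σ_k (x_{k,i} - mean_i) · (x_{k,j} - mean_j), divisor n-1 = 3:
  S[X,X] = ((-3)·(-3) + (0)·(0) + (2)·(2) + (1)·(1)) / 3 = 14/3 = 4.6667
  S[X,Y] = ((-3)·(-1.75) + (0)·(-0.75) + (2)·(-2.75) + (1)·(5.25)) / 3 = 5/3 = 1.6667
  S[Y,Y] = ((-1.75)·(-1.75) + (-0.75)·(-0.75) + (-2.75)·(-2.75) + (5.25)·(5.25)) / 3 = 38.75/3 = 12.9167
  S = [[4.6667, 1.6667],
 [1.6667, 12.9167]].

Step 3 — invert S. det(S) = 4.6667·12.9167 - (1.6667)² = 57.5.
  S^{-1} = (1/det) · [[d, -b], [-b, a]] = [[0.2246, -0.029],
 [-0.029, 0.0812]].

Step 4 — quadratic form (x̄ - mu_0)^T · S^{-1} · (x̄ - mu_0):
  S^{-1} · (x̄ - mu_0) = (0.0652, -0.1826),
  (x̄ - mu_0)^T · [...] = (0)·(0.0652) + (-2.25)·(-0.1826) = 0.4109.

Step 5 — scale by n: T² = 4 · 0.4109 = 1.6435.

T² ≈ 1.6435


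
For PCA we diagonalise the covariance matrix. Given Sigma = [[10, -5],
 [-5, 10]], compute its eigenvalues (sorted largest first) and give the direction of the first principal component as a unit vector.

Step 1 — characteristic polynomial of 2×2 Sigma:
  det(Sigma - λI) = λ² - trace · λ + det = 0.
  trace = 10 + 10 = 20, det = 10·10 - (-5)² = 75.
Step 2 — discriminant:
  Δ = trace² - 4·det = 400 - 300 = 100.
Step 3 — eigenvalues:
  λ = (trace ± √Δ)/2 = (20 ± 10)/2,
  λ_1 = 15,  λ_2 = 5.

Step 4 — unit eigenvector for λ_1: solve (Sigma - λ_1 I)v = 0. First row:
  (10 - 15)·v_x + (-5)·v_y = 0, i.e. (-5)·v_x + (-5)·v_y = 0,
  so v ∝ (b, λ_1 - a) = (-5, 5); multiply by -1 so the first entry is positive: u = (5, -5).
  ||u|| = √((5)² + (-5)²) = √(50) ≈ 7.0711,
  v_1 = u/||u|| ≈ (0.7071, -0.7071) (||v_1|| = 1).

λ_1 = 15,  λ_2 = 5;  v_1 ≈ (0.7071, -0.7071)


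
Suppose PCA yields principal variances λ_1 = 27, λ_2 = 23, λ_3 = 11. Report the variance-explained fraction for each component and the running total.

Step 1 — total variance = trace(Sigma) = Σ λ_i = 27 + 23 + 11 = 61.

Step 2 — fraction explained by component i = λ_i / Σ λ:
  PC1: 27/61 = 0.4426
  PC2: 23/61 = 0.377
  PC3: 11/61 = 0.1803

Step 3 — cumulative fraction after k components = (λ_1 + ... + λ_k) / Σ λ:
  k = 1: 27/61 = 0.4426
  k = 2: (27 + 23)/61 = 50/61 = 0.8197
  k = 3: (27 + 23 + 11)/61 = 61/61 = 1

Summary (fraction, with percent):

explained: PC1 0.4426 (44.26%), PC2 0.377 (37.7%), PC3 0.1803 (18.03%);  cumulative: 0.4426, 0.8197, 1


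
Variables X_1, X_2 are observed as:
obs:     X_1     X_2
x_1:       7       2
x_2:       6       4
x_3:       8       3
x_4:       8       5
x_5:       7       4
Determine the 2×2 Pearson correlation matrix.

Step 1 — column means:
  mean(X_1) = (7 + 6 + 8 + 8 + 7) / 5 = 36/5 = 7.2
  mean(X_2) = (2 + 4 + 3 + 5 + 4) / 5 = 18/5 = 3.6

Step 2 — sample variances and covariances s[i,j] = (1/(n-1)) · Σ_k (x_{k,i} - mean_i) · (x_{k,j} - mean_j), with n-1 = 4:
  s[X_1,X_1] = ((-0.2)·(-0.2) + (-1.2)·(-1.2) + (0.8)·(0.8) + (0.8)·(0.8) + (-0.2)·(-0.2)) / 4 = 2.8/4 = 0.7
  s[X_1,X_2] = ((-0.2)·(-1.6) + (-1.2)·(0.4) + (0.8)·(-0.6) + (0.8)·(1.4) + (-0.2)·(0.4)) / 4 = 0.4/4 = 0.1
  s[X_2,X_2] = ((-1.6)·(-1.6) + (0.4)·(0.4) + (-0.6)·(-0.6) + (1.4)·(1.4) + (0.4)·(0.4)) / 4 = 5.2/4 = 1.3
  Sample standard deviations s_i = √(s[i,i]):
  s(X_1) = √(0.7) = 0.8367
  s(X_2) = √(1.3) = 1.1402

Step 3 — r_{ij} = s_{ij} / (s_i · s_j):
  r[X_1,X_1] = 1 (diagonal).
  r[X_1,X_2] = 0.1 / (0.8367 · 1.1402) = 0.1 / 0.9539 = 0.1048
  r[X_2,X_2] = 1 (diagonal).

R is symmetric with unit diagonal. Assembling:

R = [[1, 0.1048],
 [0.1048, 1]]


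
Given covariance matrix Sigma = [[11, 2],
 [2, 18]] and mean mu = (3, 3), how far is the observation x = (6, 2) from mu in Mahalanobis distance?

Step 1 — centre the observation: (x - mu) = (3, -1).

Step 2 — invert Sigma. det(Sigma) = 11·18 - (2)² = 194.
  Sigma^{-1} = (1/det) · [[d, -b], [-b, a]] = [[0.0928, -0.0103],
 [-0.0103, 0.0567]].

Step 3 — form the quadratic (x - mu)^T · Sigma^{-1} · (x - mu):
  Sigma^{-1} · (x - mu) = (0.2887, -0.0876).
  (x - mu)^T · [Sigma^{-1} · (x - mu)] = (3)·(0.2887) + (-1)·(-0.0876) = 0.9536.

Step 4 — take square root: d = √(0.9536) ≈ 0.9765.

d(x, mu) = √(0.9536) ≈ 0.9765


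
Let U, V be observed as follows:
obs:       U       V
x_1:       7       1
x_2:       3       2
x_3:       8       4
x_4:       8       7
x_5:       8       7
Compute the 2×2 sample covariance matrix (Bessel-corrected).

Step 1 — column means:
  mean(U) = (7 + 3 + 8 + 8 + 8) / 5 = 34/5 = 6.8
  mean(V) = (1 + 2 + 4 + 7 + 7) / 5 = 21/5 = 4.2

Step 2 — sample covariance S[i,j] = (1/(n-1)) · Σ_k (x_{k,i} - mean_i) · (x_{k,j} - mean_j), with n-1 = 4.
  S[U,U] = ((0.2)·(0.2) + (-3.8)·(-3.8) + (1.2)·(1.2) + (1.2)·(1.2) + (1.2)·(1.2)) / 4 = 18.8/4 = 4.7
  S[U,V] = ((0.2)·(-3.2) + (-3.8)·(-2.2) + (1.2)·(-0.2) + (1.2)·(2.8) + (1.2)·(2.8)) / 4 = 14.2/4 = 3.55
  S[V,V] = ((-3.2)·(-3.2) + (-2.2)·(-2.2) + (-0.2)·(-0.2) + (2.8)·(2.8) + (2.8)·(2.8)) / 4 = 30.8/4 = 7.7

S is symmetric (S[j,i] = S[i,j]). Assembling:

S = [[4.7, 3.55],
 [3.55, 7.7]]


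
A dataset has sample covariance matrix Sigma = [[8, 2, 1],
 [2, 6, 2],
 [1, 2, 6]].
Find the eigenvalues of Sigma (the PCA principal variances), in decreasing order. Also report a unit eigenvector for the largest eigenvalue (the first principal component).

Step 1 — characteristic polynomial p(λ) = det(λI - Sigma) = λ³ - tr·λ² + c_1·λ - det, where tr = trace, c_1 = sum of the principal 2×2 minors, det = det(Sigma):
  tr = 8 + 6 + 6 = 20,
  c_1 = (8·6 - (2)²) + (8·6 - (1)²) + (6·6 - (2)²) = 44 + 47 + 32 = 123,
  det = 8·(6·6 - (2)²) - (2)·((2)·6 - (2)·(1)) + (1)·((2)·(2) - 6·(1)) = 8·(32) - (2)·(10) + (1)·(-2) = 234.
  So p(λ) = λ³ - 20λ² + 123λ - 234.
Step 2 — look for an integer root (rational root theorem: any rational root is an integer divisor of 234). Testing λ = 6:
  p(6) = 216 - 720 + 738 - 234 = 0  ✓
  Dividing out (λ - 6): p(λ) = (λ - 6)(λ² - 14λ + 39).
Step 3 — remaining eigenvalues from the quadratic λ² - 14λ + 39 = 0:
  Δ = 14² - 4·39 = 196 - 156 = 40,  λ = (14 ± √40)/2 = (14 ± 6.3246)/2 ≈ 10.1623 or 3.8377.
  Sorted: λ_1 = 10.1623,  λ_2 = 6,  λ_3 = 3.8377  (check: sum = 20 = tr ✓).

Step 4 — unit eigenvector for λ_1 ≈ 10.1623: v spans the null space of (Sigma - λ_1 I), whose rows are
  r_1 = (-2.1623, 2, 1),  r_2 = (2, -4.1623, 2),  r_3 = (1, 2, -4.1623).
  v is orthogonal to every row, so take v ∝ r_1 × r_2 = ((2)·(2) - (1)·(-4.1623), (1)·(2) - (-2.1623)·(2), (-2.1623)·(-4.1623) - (2)·(2)) ≈ (8.1623, 6.3246, 5).
  Let u = (8.1623, 6.3246, 5).
  ||u|| = √((8.1623)² + (6.3246)² + (5)²) = √(131.6228) ≈ 11.4727,  v_1 = u/||u|| ≈ (0.7115, 0.5513, 0.4358) (||v_1|| = 1).

λ_1 = 10.1623,  λ_2 = 6,  λ_3 = 3.8377;  v_1 ≈ (0.7115, 0.5513, 0.4358)
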